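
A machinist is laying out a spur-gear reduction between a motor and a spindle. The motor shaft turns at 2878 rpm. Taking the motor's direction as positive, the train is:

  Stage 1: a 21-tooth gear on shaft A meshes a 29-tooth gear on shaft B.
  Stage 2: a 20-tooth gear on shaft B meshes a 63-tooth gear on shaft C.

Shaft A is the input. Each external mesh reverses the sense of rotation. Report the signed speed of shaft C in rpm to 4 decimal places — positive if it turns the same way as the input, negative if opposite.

Stage 1 [21T→29T]: ω = 2878.0000×21/29 = 2084.0690 rpm, dir flips to −; running = −2084.0690
Stage 2 [20T→63T]: ω = 2084.0690×20/63 = 661.6092 rpm, dir flips to +; running = +661.6092

+661.6092 rpm (same as input, |ω| = 661.6092 rpm)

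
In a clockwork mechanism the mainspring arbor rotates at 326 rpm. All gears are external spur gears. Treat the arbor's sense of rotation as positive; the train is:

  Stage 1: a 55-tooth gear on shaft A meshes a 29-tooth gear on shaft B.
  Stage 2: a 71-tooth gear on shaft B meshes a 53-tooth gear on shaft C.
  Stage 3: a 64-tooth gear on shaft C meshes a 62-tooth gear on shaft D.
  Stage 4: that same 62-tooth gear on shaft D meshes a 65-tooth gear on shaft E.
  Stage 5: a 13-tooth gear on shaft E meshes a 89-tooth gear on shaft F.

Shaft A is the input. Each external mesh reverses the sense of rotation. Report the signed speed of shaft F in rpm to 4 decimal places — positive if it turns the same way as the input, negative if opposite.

Stage 1 [55T→29T]: ω = 326.0000×55/29 = 618.2759 rpm, dir flips to −; running = −618.2759
Stage 2 [71T→53T]: ω = 618.2759×71/53 = 828.2563 rpm, dir flips to +; running = +828.2563
Stage 3 [64T→62T]: ω = 828.2563×64/62 = 854.9743 rpm, dir flips to −; running = −854.9743
Stage 4 [62T→65T]: ω = 854.9743×62/65 = 815.5139 rpm, dir flips to +; running = +815.5139
Stage 5 [13T→89T]: ω = 815.5139×13/89 = 119.1200 rpm, dir flips to −; running = −119.1200

-119.1200 rpm (opposite to input, |ω| = 119.1200 rpm)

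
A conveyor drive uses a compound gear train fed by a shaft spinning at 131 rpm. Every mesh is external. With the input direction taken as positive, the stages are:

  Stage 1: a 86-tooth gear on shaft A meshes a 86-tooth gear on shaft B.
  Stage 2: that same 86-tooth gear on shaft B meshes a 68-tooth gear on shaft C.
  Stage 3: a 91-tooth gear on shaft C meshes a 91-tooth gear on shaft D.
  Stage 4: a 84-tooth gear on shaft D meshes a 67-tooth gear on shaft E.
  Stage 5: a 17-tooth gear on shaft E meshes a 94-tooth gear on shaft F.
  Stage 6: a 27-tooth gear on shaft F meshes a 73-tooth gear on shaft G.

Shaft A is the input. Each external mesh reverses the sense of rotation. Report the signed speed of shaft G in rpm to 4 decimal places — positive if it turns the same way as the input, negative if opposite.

Stage 1 [86T→86T]: ω = 131.0000×86/86 = 131.0000 rpm, dir flips to −; running = −131.0000
Stage 2 [86T→68T]: ω = 131.0000×86/68 = 165.6765 rpm, dir flips to +; running = +165.6765
Stage 3 [91T→91T]: ω = 165.6765×91/91 = 165.6765 rpm, dir flips to −; running = −165.6765
Stage 4 [84T→67T]: ω = 165.6765×84/67 = 207.7138 rpm, dir flips to +; running = +207.7138
Stage 5 [17T→94T]: ω = 207.7138×17/94 = 37.5653 rpm, dir flips to −; running = −37.5653
Stage 6 [27T→73T]: ω = 37.5653×27/73 = 13.8940 rpm, dir flips to +; running = +13.8940

+13.8940 rpm (same as input, |ω| = 13.8940 rpm)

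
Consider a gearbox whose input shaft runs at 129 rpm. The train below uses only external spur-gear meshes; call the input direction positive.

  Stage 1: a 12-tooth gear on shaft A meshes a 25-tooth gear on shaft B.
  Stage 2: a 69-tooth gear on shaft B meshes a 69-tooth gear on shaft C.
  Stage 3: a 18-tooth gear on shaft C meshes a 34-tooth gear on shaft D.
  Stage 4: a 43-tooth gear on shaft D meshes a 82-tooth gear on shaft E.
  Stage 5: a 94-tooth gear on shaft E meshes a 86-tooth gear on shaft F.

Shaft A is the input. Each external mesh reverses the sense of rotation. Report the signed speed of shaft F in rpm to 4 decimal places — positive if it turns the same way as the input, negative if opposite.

Stage 1 [12T→25T]: ω = 129.0000×12/25 = 61.9200 rpm, dir flips to −; running = −61.9200
Stage 2 [69T→69T]: ω = 61.9200×69/69 = 61.9200 rpm, dir flips to +; running = +61.9200
Stage 3 [18T→34T]: ω = 61.9200×18/34 = 32.7812 rpm, dir flips to −; running = −32.7812
Stage 4 [43T→82T]: ω = 32.7812×43/82 = 17.1901 rpm, dir flips to +; running = +17.1901
Stage 5 [94T→86T]: ω = 17.1901×94/86 = 18.7892 rpm, dir flips to −; running = −18.7892

-18.7892 rpm (opposite to input, |ω| = 18.7892 rpm)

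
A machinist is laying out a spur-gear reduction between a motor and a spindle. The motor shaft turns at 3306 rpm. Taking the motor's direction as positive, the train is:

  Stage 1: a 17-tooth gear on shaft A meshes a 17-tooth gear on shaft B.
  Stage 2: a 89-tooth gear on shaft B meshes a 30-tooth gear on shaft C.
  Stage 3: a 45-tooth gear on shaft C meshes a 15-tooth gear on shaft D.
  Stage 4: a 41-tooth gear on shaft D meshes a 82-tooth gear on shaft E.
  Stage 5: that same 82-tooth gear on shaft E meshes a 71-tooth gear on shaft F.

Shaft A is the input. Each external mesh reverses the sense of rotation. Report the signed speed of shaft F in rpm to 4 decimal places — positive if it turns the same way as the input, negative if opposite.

Stage 1 [17T→17T]: ω = 3306.0000×17/17 = 3306.0000 rpm, dir flips to −; running = −3306.0000
Stage 2 [89T→30T]: ω = 3306.0000×89/30 = 9807.8000 rpm, dir flips to +; running = +9807.8000
Stage 3 [45T→15T]: ω = 9807.8000×45/15 = 29423.4000 rpm, dir flips to −; running = −29423.4000
Stage 4 [41T→82T]: ω = 29423.4000×41/82 = 14711.7000 rpm, dir flips to +; running = +14711.7000
Stage 5 [82T→71T]: ω = 14711.7000×82/71 = 16990.9775 rpm, dir flips to −; running = −16990.9775

-16990.9775 rpm (opposite to input, |ω| = 16990.9775 rpm)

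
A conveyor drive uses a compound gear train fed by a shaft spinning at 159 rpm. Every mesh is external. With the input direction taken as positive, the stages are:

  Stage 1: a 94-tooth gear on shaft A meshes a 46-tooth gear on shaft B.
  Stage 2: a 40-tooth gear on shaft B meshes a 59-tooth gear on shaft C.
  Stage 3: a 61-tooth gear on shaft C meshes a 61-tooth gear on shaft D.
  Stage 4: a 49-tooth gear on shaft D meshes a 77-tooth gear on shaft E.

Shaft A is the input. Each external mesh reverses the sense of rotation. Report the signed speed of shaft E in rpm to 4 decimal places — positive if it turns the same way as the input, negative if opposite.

+140.1782 rpm (same as input, |ω| = 140.1782 rpm)

Stage 1 [94T→46T]: ω = 159.0000×94/46 = 324.9130 rpm, dir flips to −; running = −324.9130
Stage 2 [40T→59T]: ω = 324.9130×40/59 = 220.2800 rpm, dir flips to +; running = +220.2800
Stage 3 [61T→61T]: ω = 220.2800×61/61 = 220.2800 rpm, dir flips to −; running = −220.2800
Stage 4 [49T→77T]: ω = 220.2800×49/77 = 140.1782 rpm, dir flips to +; running = +140.1782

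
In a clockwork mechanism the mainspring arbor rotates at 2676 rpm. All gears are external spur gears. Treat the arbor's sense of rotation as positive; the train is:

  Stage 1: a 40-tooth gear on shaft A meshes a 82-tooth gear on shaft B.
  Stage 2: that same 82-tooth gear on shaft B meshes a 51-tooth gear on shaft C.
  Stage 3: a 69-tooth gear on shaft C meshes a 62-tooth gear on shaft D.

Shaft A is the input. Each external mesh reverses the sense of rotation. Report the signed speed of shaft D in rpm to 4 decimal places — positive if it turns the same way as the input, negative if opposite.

Stage 1 [40T→82T]: ω = 2676.0000×40/82 = 1305.3659 rpm, dir flips to −; running = −1305.3659
Stage 2 [82T→51T]: ω = 1305.3659×82/51 = 2098.8235 rpm, dir flips to +; running = +2098.8235
Stage 3 [69T→62T]: ω = 2098.8235×69/62 = 2335.7875 rpm, dir flips to −; running = −2335.7875

-2335.7875 rpm (opposite to input, |ω| = 2335.7875 rpm)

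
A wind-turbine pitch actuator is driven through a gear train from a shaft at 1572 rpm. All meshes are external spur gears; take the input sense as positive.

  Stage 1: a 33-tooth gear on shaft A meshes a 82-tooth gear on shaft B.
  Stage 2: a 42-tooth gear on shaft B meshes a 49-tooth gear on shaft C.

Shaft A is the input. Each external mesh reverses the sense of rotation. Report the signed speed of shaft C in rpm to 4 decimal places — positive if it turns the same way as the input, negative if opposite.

Stage 1 [33T→82T]: ω = 1572.0000×33/82 = 632.6341 rpm, dir flips to −; running = −632.6341
Stage 2 [42T→49T]: ω = 632.6341×42/49 = 542.2578 rpm, dir flips to +; running = +542.2578

+542.2578 rpm (same as input, |ω| = 542.2578 rpm)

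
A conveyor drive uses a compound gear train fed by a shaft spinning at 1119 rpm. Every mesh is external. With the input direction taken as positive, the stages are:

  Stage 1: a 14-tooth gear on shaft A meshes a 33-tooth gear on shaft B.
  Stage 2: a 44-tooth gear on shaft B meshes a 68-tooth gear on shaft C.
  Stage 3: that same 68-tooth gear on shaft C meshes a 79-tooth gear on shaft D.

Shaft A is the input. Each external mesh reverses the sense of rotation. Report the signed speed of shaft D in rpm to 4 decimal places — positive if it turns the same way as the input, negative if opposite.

-264.4051 rpm (opposite to input, |ω| = 264.4051 rpm)

Stage 1 [14T→33T]: ω = 1119.0000×14/33 = 474.7273 rpm, dir flips to −; running = −474.7273
Stage 2 [44T→68T]: ω = 474.7273×44/68 = 307.1765 rpm, dir flips to +; running = +307.1765
Stage 3 [68T→79T]: ω = 307.1765×68/79 = 264.4051 rpm, dir flips to −; running = −264.4051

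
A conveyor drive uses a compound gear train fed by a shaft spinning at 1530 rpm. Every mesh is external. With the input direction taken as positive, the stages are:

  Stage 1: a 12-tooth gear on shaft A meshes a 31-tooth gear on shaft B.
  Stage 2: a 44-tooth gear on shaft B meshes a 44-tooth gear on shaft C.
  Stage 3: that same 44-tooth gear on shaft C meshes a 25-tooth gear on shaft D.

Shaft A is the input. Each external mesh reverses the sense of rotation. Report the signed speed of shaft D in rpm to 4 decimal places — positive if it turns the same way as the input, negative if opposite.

-1042.3742 rpm (opposite to input, |ω| = 1042.3742 rpm)

Stage 1 [12T→31T]: ω = 1530.0000×12/31 = 592.2581 rpm, dir flips to −; running = −592.2581
Stage 2 [44T→44T]: ω = 592.2581×44/44 = 592.2581 rpm, dir flips to +; running = +592.2581
Stage 3 [44T→25T]: ω = 592.2581×44/25 = 1042.3742 rpm, dir flips to −; running = −1042.3742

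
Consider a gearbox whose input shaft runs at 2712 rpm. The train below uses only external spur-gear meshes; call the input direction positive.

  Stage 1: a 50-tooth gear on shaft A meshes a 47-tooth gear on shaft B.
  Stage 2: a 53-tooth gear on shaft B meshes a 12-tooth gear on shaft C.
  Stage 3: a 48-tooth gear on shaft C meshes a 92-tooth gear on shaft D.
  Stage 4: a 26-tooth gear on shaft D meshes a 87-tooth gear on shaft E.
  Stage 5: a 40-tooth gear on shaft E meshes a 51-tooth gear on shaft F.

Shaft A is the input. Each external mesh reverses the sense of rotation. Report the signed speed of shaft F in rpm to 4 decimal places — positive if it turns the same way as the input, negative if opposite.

Stage 1 [50T→47T]: ω = 2712.0000×50/47 = 2885.1064 rpm, dir flips to −; running = −2885.1064
Stage 2 [53T→12T]: ω = 2885.1064×53/12 = 12742.5532 rpm, dir flips to +; running = +12742.5532
Stage 3 [48T→92T]: ω = 12742.5532×48/92 = 6648.2886 rpm, dir flips to −; running = −6648.2886
Stage 4 [26T→87T]: ω = 6648.2886×26/87 = 1986.8449 rpm, dir flips to +; running = +1986.8449
Stage 5 [40T→51T]: ω = 1986.8449×40/51 = 1558.3097 rpm, dir flips to −; running = −1558.3097

-1558.3097 rpm (opposite to input, |ω| = 1558.3097 rpm)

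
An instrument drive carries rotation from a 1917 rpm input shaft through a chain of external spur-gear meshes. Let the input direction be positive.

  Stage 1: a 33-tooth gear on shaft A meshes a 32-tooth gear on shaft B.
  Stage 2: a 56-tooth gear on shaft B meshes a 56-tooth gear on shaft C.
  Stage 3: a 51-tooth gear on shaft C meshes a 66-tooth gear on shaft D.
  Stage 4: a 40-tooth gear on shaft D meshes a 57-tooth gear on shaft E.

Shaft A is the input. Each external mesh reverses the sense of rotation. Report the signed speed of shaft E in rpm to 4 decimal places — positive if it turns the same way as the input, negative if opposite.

+1072.0066 rpm (same as input, |ω| = 1072.0066 rpm)

Stage 1 [33T→32T]: ω = 1917.0000×33/32 = 1976.9062 rpm, dir flips to −; running = −1976.9062
Stage 2 [56T→56T]: ω = 1976.9062×56/56 = 1976.9062 rpm, dir flips to +; running = +1976.9062
Stage 3 [51T→66T]: ω = 1976.9062×51/66 = 1527.6094 rpm, dir flips to −; running = −1527.6094
Stage 4 [40T→57T]: ω = 1527.6094×40/57 = 1072.0066 rpm, dir flips to +; running = +1072.0066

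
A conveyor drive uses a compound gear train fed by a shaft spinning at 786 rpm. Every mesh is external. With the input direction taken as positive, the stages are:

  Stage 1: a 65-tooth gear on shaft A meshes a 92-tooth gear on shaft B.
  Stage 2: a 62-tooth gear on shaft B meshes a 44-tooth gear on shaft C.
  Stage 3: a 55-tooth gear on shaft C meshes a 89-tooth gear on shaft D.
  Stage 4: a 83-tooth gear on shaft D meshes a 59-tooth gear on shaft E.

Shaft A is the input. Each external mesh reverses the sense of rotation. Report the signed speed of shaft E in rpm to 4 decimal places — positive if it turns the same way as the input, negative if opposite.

Stage 1 [65T→92T]: ω = 786.0000×65/92 = 555.3261 rpm, dir flips to −; running = −555.3261
Stage 2 [62T→44T]: ω = 555.3261×62/44 = 782.5049 rpm, dir flips to +; running = +782.5049
Stage 3 [55T→89T]: ω = 782.5049×55/89 = 483.5705 rpm, dir flips to −; running = −483.5705
Stage 4 [83T→59T]: ω = 483.5705×83/59 = 680.2771 rpm, dir flips to +; running = +680.2771

+680.2771 rpm (same as input, |ω| = 680.2771 rpm)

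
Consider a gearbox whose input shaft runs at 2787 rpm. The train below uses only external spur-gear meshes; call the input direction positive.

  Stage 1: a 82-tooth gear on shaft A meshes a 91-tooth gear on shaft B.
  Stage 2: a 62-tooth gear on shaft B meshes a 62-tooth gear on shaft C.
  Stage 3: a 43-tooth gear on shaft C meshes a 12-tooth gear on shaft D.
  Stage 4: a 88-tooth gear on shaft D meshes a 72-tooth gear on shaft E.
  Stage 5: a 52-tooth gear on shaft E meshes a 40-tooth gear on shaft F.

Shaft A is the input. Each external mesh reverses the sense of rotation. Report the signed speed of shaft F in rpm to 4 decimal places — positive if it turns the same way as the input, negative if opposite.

Stage 1 [82T→91T]: ω = 2787.0000×82/91 = 2511.3626 rpm, dir flips to −; running = −2511.3626
Stage 2 [62T→62T]: ω = 2511.3626×62/62 = 2511.3626 rpm, dir flips to +; running = +2511.3626
Stage 3 [43T→12T]: ω = 2511.3626×43/12 = 8999.0495 rpm, dir flips to −; running = −8999.0495
Stage 4 [88T→72T]: ω = 8999.0495×88/72 = 10998.8382 rpm, dir flips to +; running = +10998.8382
Stage 5 [52T→40T]: ω = 10998.8382×52/40 = 14298.4897 rpm, dir flips to −; running = −14298.4897

-14298.4897 rpm (opposite to input, |ω| = 14298.4897 rpm)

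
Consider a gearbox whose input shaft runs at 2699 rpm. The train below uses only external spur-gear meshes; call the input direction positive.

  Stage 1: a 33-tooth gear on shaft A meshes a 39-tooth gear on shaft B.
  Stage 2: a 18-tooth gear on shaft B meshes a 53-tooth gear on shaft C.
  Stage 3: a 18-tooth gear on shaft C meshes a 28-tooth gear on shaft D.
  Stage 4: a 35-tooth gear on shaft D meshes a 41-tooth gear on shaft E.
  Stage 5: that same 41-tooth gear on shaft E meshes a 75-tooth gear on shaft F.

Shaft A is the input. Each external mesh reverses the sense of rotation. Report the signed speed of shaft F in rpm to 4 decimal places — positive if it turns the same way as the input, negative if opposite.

Stage 1 [33T→39T]: ω = 2699.0000×33/39 = 2283.7692 rpm, dir flips to −; running = −2283.7692
Stage 2 [18T→53T]: ω = 2283.7692×18/53 = 775.6197 rpm, dir flips to +; running = +775.6197
Stage 3 [18T→28T]: ω = 775.6197×18/28 = 498.6127 rpm, dir flips to −; running = −498.6127
Stage 4 [35T→41T]: ω = 498.6127×35/41 = 425.6450 rpm, dir flips to +; running = +425.6450
Stage 5 [41T→75T]: ω = 425.6450×41/75 = 232.6859 rpm, dir flips to −; running = −232.6859

-232.6859 rpm (opposite to input, |ω| = 232.6859 rpm)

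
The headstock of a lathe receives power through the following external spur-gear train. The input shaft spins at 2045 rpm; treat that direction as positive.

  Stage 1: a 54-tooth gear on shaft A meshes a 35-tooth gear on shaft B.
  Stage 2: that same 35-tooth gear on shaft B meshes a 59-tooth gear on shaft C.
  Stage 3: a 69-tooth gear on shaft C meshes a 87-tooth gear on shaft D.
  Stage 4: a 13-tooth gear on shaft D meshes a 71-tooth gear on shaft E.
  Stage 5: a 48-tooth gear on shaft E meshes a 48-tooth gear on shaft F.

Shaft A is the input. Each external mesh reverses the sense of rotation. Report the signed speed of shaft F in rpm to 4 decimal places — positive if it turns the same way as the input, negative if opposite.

-271.8003 rpm (opposite to input, |ω| = 271.8003 rpm)

Stage 1 [54T→35T]: ω = 2045.0000×54/35 = 3155.1429 rpm, dir flips to −; running = −3155.1429
Stage 2 [35T→59T]: ω = 3155.1429×35/59 = 1871.6949 rpm, dir flips to +; running = +1871.6949
Stage 3 [69T→87T]: ω = 1871.6949×69/87 = 1484.4477 rpm, dir flips to −; running = −1484.4477
Stage 4 [13T→71T]: ω = 1484.4477×13/71 = 271.8003 rpm, dir flips to +; running = +271.8003
Stage 5 [48T→48T]: ω = 271.8003×48/48 = 271.8003 rpm, dir flips to −; running = −271.8003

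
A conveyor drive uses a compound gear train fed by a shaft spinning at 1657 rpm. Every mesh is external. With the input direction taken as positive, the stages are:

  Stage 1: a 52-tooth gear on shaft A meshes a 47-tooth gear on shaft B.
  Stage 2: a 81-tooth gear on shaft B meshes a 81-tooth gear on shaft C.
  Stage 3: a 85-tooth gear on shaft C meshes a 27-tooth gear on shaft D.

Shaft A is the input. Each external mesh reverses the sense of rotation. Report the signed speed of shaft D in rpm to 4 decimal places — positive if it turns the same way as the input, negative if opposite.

-5771.4263 rpm (opposite to input, |ω| = 5771.4263 rpm)

Stage 1 [52T→47T]: ω = 1657.0000×52/47 = 1833.2766 rpm, dir flips to −; running = −1833.2766
Stage 2 [81T→81T]: ω = 1833.2766×81/81 = 1833.2766 rpm, dir flips to +; running = +1833.2766
Stage 3 [85T→27T]: ω = 1833.2766×85/27 = 5771.4263 rpm, dir flips to −; running = −5771.4263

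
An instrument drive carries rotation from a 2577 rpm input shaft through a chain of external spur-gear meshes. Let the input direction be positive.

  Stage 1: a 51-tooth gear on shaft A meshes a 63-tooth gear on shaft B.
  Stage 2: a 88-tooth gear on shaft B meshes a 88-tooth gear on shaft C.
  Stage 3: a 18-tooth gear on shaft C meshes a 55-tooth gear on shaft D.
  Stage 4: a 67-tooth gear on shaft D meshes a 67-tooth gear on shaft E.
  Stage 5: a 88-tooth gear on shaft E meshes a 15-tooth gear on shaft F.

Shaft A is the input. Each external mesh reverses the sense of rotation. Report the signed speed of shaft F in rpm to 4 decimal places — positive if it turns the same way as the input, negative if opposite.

-4005.3943 rpm (opposite to input, |ω| = 4005.3943 rpm)

Stage 1 [51T→63T]: ω = 2577.0000×51/63 = 2086.1429 rpm, dir flips to −; running = −2086.1429
Stage 2 [88T→88T]: ω = 2086.1429×88/88 = 2086.1429 rpm, dir flips to +; running = +2086.1429
Stage 3 [18T→55T]: ω = 2086.1429×18/55 = 682.7377 rpm, dir flips to −; running = −682.7377
Stage 4 [67T→67T]: ω = 682.7377×67/67 = 682.7377 rpm, dir flips to +; running = +682.7377
Stage 5 [88T→15T]: ω = 682.7377×88/15 = 4005.3943 rpm, dir flips to −; running = −4005.3943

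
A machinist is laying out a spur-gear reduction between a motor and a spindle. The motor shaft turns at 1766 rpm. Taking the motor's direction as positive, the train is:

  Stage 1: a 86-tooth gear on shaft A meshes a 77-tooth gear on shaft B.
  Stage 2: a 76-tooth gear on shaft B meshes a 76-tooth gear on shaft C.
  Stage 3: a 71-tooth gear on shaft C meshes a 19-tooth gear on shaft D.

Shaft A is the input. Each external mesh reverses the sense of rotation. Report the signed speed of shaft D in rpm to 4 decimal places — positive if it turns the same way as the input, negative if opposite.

Stage 1 [86T→77T]: ω = 1766.0000×86/77 = 1972.4156 rpm, dir flips to −; running = −1972.4156
Stage 2 [76T→76T]: ω = 1972.4156×76/76 = 1972.4156 rpm, dir flips to +; running = +1972.4156
Stage 3 [71T→19T]: ω = 1972.4156×71/19 = 7370.6056 rpm, dir flips to −; running = −7370.6056

-7370.6056 rpm (opposite to input, |ω| = 7370.6056 rpm)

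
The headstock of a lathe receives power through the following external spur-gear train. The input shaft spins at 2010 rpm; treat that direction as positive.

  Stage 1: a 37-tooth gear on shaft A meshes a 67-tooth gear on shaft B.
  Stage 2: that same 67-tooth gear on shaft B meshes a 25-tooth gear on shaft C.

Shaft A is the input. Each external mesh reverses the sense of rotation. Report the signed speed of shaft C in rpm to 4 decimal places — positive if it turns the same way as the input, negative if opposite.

+2974.8000 rpm (same as input, |ω| = 2974.8000 rpm)

Stage 1 [37T→67T]: ω = 2010.0000×37/67 = 1110.0000 rpm, dir flips to −; running = −1110.0000
Stage 2 [67T→25T]: ω = 1110.0000×67/25 = 2974.8000 rpm, dir flips to +; running = +2974.8000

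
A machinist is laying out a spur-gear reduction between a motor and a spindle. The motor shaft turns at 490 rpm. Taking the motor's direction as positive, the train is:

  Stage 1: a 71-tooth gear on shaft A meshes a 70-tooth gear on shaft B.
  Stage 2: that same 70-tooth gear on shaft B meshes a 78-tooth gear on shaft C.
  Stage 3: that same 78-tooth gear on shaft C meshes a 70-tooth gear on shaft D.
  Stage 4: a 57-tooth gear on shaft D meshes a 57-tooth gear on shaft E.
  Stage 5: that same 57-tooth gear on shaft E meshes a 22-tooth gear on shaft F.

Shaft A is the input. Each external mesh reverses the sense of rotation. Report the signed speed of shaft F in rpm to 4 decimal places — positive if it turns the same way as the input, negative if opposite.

Stage 1 [71T→70T]: ω = 490.0000×71/70 = 497.0000 rpm, dir flips to −; running = −497.0000
Stage 2 [70T→78T]: ω = 497.0000×70/78 = 446.0256 rpm, dir flips to +; running = +446.0256
Stage 3 [78T→70T]: ω = 446.0256×78/70 = 497.0000 rpm, dir flips to −; running = −497.0000
Stage 4 [57T→57T]: ω = 497.0000×57/57 = 497.0000 rpm, dir flips to +; running = +497.0000
Stage 5 [57T→22T]: ω = 497.0000×57/22 = 1287.6818 rpm, dir flips to −; running = −1287.6818

-1287.6818 rpm (opposite to input, |ω| = 1287.6818 rpm)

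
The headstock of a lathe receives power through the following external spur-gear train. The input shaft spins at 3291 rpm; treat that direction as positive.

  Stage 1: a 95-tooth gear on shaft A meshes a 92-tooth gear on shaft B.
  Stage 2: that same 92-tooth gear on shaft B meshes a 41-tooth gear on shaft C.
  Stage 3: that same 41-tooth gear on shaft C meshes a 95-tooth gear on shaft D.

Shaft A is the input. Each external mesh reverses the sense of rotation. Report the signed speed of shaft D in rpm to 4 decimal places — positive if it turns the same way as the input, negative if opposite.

-3291.0000 rpm (opposite to input, |ω| = 3291.0000 rpm)

Stage 1 [95T→92T]: ω = 3291.0000×95/92 = 3398.3152 rpm, dir flips to −; running = −3398.3152
Stage 2 [92T→41T]: ω = 3398.3152×92/41 = 7625.4878 rpm, dir flips to +; running = +7625.4878
Stage 3 [41T→95T]: ω = 7625.4878×41/95 = 3291.0000 rpm, dir flips to −; running = −3291.0000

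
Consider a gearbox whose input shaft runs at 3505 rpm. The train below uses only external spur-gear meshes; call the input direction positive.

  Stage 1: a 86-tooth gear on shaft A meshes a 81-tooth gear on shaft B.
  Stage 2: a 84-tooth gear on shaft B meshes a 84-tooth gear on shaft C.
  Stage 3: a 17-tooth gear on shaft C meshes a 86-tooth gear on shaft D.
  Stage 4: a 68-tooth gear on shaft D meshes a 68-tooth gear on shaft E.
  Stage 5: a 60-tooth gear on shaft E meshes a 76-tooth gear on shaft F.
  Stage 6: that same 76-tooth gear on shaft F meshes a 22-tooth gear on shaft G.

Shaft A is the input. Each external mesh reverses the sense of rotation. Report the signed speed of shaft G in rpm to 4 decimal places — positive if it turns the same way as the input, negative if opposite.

Stage 1 [86T→81T]: ω = 3505.0000×86/81 = 3721.3580 rpm, dir flips to −; running = −3721.3580
Stage 2 [84T→84T]: ω = 3721.3580×84/84 = 3721.3580 rpm, dir flips to +; running = +3721.3580
Stage 3 [17T→86T]: ω = 3721.3580×17/86 = 735.6173 rpm, dir flips to −; running = −735.6173
Stage 4 [68T→68T]: ω = 735.6173×68/68 = 735.6173 rpm, dir flips to +; running = +735.6173
Stage 5 [60T→76T]: ω = 735.6173×60/76 = 580.7505 rpm, dir flips to −; running = −580.7505
Stage 6 [76T→22T]: ω = 580.7505×76/22 = 2006.2290 rpm, dir flips to +; running = +2006.2290

+2006.2290 rpm (same as input, |ω| = 2006.2290 rpm)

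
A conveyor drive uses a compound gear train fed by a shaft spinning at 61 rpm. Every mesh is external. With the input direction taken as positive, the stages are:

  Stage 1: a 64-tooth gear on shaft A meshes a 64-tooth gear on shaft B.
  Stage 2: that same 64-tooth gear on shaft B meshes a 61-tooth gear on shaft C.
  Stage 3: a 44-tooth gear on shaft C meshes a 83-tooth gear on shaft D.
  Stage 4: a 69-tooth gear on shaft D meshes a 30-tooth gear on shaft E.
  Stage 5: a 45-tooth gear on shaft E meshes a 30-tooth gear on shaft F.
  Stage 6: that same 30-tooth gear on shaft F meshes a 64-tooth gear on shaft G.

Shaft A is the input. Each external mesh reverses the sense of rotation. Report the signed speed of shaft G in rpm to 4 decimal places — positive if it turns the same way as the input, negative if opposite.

Stage 1 [64T→64T]: ω = 61.0000×64/64 = 61.0000 rpm, dir flips to −; running = −61.0000
Stage 2 [64T→61T]: ω = 61.0000×64/61 = 64.0000 rpm, dir flips to +; running = +64.0000
Stage 3 [44T→83T]: ω = 64.0000×44/83 = 33.9277 rpm, dir flips to −; running = −33.9277
Stage 4 [69T→30T]: ω = 33.9277×69/30 = 78.0337 rpm, dir flips to +; running = +78.0337
Stage 5 [45T→30T]: ω = 78.0337×45/30 = 117.0506 rpm, dir flips to −; running = −117.0506
Stage 6 [30T→64T]: ω = 117.0506×30/64 = 54.8675 rpm, dir flips to +; running = +54.8675

+54.8675 rpm (same as input, |ω| = 54.8675 rpm)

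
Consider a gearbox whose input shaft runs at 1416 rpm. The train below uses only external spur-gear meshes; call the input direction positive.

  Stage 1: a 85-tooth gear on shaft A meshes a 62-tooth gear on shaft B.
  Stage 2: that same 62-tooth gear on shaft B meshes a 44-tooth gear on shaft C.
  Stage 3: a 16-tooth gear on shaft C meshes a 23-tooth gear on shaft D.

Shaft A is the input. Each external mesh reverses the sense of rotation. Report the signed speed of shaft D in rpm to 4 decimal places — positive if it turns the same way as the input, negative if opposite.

-1902.9249 rpm (opposite to input, |ω| = 1902.9249 rpm)

Stage 1 [85T→62T]: ω = 1416.0000×85/62 = 1941.2903 rpm, dir flips to −; running = −1941.2903
Stage 2 [62T→44T]: ω = 1941.2903×62/44 = 2735.4545 rpm, dir flips to +; running = +2735.4545
Stage 3 [16T→23T]: ω = 2735.4545×16/23 = 1902.9249 rpm, dir flips to −; running = −1902.9249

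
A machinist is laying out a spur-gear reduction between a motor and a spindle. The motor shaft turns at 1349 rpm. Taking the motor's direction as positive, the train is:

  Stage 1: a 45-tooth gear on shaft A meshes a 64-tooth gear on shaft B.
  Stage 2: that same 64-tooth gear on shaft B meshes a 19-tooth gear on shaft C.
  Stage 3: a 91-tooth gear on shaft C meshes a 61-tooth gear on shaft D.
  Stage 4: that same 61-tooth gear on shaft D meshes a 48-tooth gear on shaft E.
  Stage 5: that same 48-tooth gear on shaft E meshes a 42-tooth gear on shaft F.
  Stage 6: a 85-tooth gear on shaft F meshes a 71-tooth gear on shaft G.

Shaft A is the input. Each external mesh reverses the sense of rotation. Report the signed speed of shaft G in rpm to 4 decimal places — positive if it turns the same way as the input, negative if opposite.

+8287.5000 rpm (same as input, |ω| = 8287.5000 rpm)

Stage 1 [45T→64T]: ω = 1349.0000×45/64 = 948.5156 rpm, dir flips to −; running = −948.5156
Stage 2 [64T→19T]: ω = 948.5156×64/19 = 3195.0000 rpm, dir flips to +; running = +3195.0000
Stage 3 [91T→61T]: ω = 3195.0000×91/61 = 4766.3115 rpm, dir flips to −; running = −4766.3115
Stage 4 [61T→48T]: ω = 4766.3115×61/48 = 6057.1875 rpm, dir flips to +; running = +6057.1875
Stage 5 [48T→42T]: ω = 6057.1875×48/42 = 6922.5000 rpm, dir flips to −; running = −6922.5000
Stage 6 [85T→71T]: ω = 6922.5000×85/71 = 8287.5000 rpm, dir flips to +; running = +8287.5000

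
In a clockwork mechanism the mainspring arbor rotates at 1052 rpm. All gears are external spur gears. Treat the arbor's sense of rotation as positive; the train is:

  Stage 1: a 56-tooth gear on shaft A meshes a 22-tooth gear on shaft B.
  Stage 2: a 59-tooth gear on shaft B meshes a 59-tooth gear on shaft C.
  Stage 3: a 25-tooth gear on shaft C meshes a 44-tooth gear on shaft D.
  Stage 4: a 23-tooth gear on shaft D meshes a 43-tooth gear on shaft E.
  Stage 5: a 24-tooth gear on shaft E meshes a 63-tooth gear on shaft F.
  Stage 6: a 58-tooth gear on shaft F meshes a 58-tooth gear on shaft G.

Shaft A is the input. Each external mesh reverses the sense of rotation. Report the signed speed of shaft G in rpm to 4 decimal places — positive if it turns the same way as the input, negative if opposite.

Stage 1 [56T→22T]: ω = 1052.0000×56/22 = 2677.8182 rpm, dir flips to −; running = −2677.8182
Stage 2 [59T→59T]: ω = 2677.8182×59/59 = 2677.8182 rpm, dir flips to +; running = +2677.8182
Stage 3 [25T→44T]: ω = 2677.8182×25/44 = 1521.4876 rpm, dir flips to −; running = −1521.4876
Stage 4 [23T→43T]: ω = 1521.4876×23/43 = 813.8190 rpm, dir flips to +; running = +813.8190
Stage 5 [24T→63T]: ω = 813.8190×24/63 = 310.0263 rpm, dir flips to −; running = −310.0263
Stage 6 [58T→58T]: ω = 310.0263×58/58 = 310.0263 rpm, dir flips to +; running = +310.0263

+310.0263 rpm (same as input, |ω| = 310.0263 rpm)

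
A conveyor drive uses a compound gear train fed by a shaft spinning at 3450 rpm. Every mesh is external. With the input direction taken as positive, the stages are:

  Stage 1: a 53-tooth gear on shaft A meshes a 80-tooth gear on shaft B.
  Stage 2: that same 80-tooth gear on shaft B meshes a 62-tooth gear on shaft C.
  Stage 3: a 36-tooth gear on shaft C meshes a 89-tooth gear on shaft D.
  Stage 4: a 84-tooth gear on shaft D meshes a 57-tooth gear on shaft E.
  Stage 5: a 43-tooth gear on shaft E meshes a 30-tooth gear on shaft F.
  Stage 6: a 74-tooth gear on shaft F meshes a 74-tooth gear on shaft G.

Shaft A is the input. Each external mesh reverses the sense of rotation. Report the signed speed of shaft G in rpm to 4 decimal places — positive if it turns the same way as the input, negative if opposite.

Stage 1 [53T→80T]: ω = 3450.0000×53/80 = 2285.6250 rpm, dir flips to −; running = −2285.6250
Stage 2 [80T→62T]: ω = 2285.6250×80/62 = 2949.1935 rpm, dir flips to +; running = +2949.1935
Stage 3 [36T→89T]: ω = 2949.1935×36/89 = 1192.9322 rpm, dir flips to −; running = −1192.9322
Stage 4 [84T→57T]: ω = 1192.9322×84/57 = 1758.0054 rpm, dir flips to +; running = +1758.0054
Stage 5 [43T→30T]: ω = 1758.0054×43/30 = 2519.8077 rpm, dir flips to −; running = −2519.8077
Stage 6 [74T→74T]: ω = 2519.8077×74/74 = 2519.8077 rpm, dir flips to +; running = +2519.8077

+2519.8077 rpm (same as input, |ω| = 2519.8077 rpm)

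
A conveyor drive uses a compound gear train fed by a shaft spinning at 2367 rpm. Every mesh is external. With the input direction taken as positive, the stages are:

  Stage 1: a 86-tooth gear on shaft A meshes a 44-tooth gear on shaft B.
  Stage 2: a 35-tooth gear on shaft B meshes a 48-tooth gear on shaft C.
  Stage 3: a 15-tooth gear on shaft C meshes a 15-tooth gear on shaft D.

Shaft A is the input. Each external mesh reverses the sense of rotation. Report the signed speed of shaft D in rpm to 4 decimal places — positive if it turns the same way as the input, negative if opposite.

-3373.4233 rpm (opposite to input, |ω| = 3373.4233 rpm)

Stage 1 [86T→44T]: ω = 2367.0000×86/44 = 4626.4091 rpm, dir flips to −; running = −4626.4091
Stage 2 [35T→48T]: ω = 4626.4091×35/48 = 3373.4233 rpm, dir flips to +; running = +3373.4233
Stage 3 [15T→15T]: ω = 3373.4233×15/15 = 3373.4233 rpm, dir flips to −; running = −3373.4233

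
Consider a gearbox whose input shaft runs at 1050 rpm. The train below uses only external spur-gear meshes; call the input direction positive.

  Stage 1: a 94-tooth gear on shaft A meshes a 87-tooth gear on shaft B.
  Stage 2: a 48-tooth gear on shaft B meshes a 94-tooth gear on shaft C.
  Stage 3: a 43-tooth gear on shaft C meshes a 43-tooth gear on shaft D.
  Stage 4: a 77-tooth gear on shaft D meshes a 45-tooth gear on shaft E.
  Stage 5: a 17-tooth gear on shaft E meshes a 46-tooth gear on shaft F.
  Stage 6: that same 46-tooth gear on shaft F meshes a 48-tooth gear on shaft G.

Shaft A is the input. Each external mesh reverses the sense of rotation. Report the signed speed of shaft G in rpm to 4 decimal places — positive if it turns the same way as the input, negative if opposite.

Stage 1 [94T→87T]: ω = 1050.0000×94/87 = 1134.4828 rpm, dir flips to −; running = −1134.4828
Stage 2 [48T→94T]: ω = 1134.4828×48/94 = 579.3103 rpm, dir flips to +; running = +579.3103
Stage 3 [43T→43T]: ω = 579.3103×43/43 = 579.3103 rpm, dir flips to −; running = −579.3103
Stage 4 [77T→45T]: ω = 579.3103×77/45 = 991.2644 rpm, dir flips to +; running = +991.2644
Stage 5 [17T→46T]: ω = 991.2644×17/46 = 366.3368 rpm, dir flips to −; running = −366.3368
Stage 6 [46T→48T]: ω = 366.3368×46/48 = 351.0728 rpm, dir flips to +; running = +351.0728

+351.0728 rpm (same as input, |ω| = 351.0728 rpm)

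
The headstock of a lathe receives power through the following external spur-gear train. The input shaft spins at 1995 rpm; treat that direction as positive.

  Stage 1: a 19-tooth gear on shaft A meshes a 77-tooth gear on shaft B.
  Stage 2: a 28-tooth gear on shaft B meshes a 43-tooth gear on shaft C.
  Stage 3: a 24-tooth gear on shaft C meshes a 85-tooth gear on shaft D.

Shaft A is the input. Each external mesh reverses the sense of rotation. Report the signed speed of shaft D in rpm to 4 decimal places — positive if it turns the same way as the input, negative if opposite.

Stage 1 [19T→77T]: ω = 1995.0000×19/77 = 492.2727 rpm, dir flips to −; running = −492.2727
Stage 2 [28T→43T]: ω = 492.2727×28/43 = 320.5497 rpm, dir flips to +; running = +320.5497
Stage 3 [24T→85T]: ω = 320.5497×24/85 = 90.5081 rpm, dir flips to −; running = −90.5081

-90.5081 rpm (opposite to input, |ω| = 90.5081 rpm)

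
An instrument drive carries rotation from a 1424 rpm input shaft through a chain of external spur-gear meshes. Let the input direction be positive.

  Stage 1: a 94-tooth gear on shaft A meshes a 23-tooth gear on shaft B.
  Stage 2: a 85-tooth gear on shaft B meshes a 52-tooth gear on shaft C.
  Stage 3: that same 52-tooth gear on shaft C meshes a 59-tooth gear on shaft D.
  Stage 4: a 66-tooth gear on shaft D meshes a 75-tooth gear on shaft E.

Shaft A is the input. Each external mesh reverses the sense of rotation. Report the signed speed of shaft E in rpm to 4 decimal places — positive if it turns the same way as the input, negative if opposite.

Stage 1 [94T→23T]: ω = 1424.0000×94/23 = 5819.8261 rpm, dir flips to −; running = −5819.8261
Stage 2 [85T→52T]: ω = 5819.8261×85/52 = 9513.1773 rpm, dir flips to +; running = +9513.1773
Stage 3 [52T→59T]: ω = 9513.1773×52/59 = 8384.4952 rpm, dir flips to −; running = −8384.4952
Stage 4 [66T→75T]: ω = 8384.4952×66/75 = 7378.3558 rpm, dir flips to +; running = +7378.3558

+7378.3558 rpm (same as input, |ω| = 7378.3558 rpm)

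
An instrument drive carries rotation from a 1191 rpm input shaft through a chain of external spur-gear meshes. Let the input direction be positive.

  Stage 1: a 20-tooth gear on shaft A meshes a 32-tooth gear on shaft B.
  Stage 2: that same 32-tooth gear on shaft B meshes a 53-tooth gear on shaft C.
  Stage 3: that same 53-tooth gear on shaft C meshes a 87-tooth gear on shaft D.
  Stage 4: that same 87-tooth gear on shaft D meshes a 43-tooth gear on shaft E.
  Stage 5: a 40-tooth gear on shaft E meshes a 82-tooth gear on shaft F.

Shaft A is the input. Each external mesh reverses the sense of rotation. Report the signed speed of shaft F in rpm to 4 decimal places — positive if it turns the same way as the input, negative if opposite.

Stage 1 [20T→32T]: ω = 1191.0000×20/32 = 744.3750 rpm, dir flips to −; running = −744.3750
Stage 2 [32T→53T]: ω = 744.3750×32/53 = 449.4340 rpm, dir flips to +; running = +449.4340
Stage 3 [53T→87T]: ω = 449.4340×53/87 = 273.7931 rpm, dir flips to −; running = −273.7931
Stage 4 [87T→43T]: ω = 273.7931×87/43 = 553.9535 rpm, dir flips to +; running = +553.9535
Stage 5 [40T→82T]: ω = 553.9535×40/82 = 270.2212 rpm, dir flips to −; running = −270.2212

-270.2212 rpm (opposite to input, |ω| = 270.2212 rpm)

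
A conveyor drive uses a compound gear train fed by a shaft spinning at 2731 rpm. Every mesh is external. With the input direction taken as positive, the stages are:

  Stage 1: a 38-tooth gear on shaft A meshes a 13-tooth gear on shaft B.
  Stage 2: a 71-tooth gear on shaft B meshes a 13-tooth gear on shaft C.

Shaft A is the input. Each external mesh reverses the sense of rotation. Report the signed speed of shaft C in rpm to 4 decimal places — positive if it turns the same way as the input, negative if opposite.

+43599.0414 rpm (same as input, |ω| = 43599.0414 rpm)

Stage 1 [38T→13T]: ω = 2731.0000×38/13 = 7982.9231 rpm, dir flips to −; running = −7982.9231
Stage 2 [71T→13T]: ω = 7982.9231×71/13 = 43599.0414 rpm, dir flips to +; running = +43599.0414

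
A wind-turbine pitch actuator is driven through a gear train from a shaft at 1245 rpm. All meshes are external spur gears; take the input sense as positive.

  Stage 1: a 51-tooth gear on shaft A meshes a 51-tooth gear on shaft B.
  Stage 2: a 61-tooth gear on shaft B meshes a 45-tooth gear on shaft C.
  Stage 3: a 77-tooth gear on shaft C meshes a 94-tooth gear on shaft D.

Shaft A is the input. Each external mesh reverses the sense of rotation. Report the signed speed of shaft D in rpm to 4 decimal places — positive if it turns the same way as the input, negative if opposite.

-1382.4504 rpm (opposite to input, |ω| = 1382.4504 rpm)

Stage 1 [51T→51T]: ω = 1245.0000×51/51 = 1245.0000 rpm, dir flips to −; running = −1245.0000
Stage 2 [61T→45T]: ω = 1245.0000×61/45 = 1687.6667 rpm, dir flips to +; running = +1687.6667
Stage 3 [77T→94T]: ω = 1687.6667×77/94 = 1382.4504 rpm, dir flips to −; running = −1382.4504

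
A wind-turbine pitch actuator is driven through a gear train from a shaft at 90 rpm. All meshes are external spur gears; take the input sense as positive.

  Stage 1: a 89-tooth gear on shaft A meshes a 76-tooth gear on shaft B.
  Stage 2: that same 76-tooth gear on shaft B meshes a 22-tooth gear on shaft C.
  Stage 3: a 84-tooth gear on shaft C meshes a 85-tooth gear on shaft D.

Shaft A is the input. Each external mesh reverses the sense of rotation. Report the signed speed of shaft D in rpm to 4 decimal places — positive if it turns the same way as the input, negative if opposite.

-359.8075 rpm (opposite to input, |ω| = 359.8075 rpm)

Stage 1 [89T→76T]: ω = 90.0000×89/76 = 105.3947 rpm, dir flips to −; running = −105.3947
Stage 2 [76T→22T]: ω = 105.3947×76/22 = 364.0909 rpm, dir flips to +; running = +364.0909
Stage 3 [84T→85T]: ω = 364.0909×84/85 = 359.8075 rpm, dir flips to −; running = −359.8075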